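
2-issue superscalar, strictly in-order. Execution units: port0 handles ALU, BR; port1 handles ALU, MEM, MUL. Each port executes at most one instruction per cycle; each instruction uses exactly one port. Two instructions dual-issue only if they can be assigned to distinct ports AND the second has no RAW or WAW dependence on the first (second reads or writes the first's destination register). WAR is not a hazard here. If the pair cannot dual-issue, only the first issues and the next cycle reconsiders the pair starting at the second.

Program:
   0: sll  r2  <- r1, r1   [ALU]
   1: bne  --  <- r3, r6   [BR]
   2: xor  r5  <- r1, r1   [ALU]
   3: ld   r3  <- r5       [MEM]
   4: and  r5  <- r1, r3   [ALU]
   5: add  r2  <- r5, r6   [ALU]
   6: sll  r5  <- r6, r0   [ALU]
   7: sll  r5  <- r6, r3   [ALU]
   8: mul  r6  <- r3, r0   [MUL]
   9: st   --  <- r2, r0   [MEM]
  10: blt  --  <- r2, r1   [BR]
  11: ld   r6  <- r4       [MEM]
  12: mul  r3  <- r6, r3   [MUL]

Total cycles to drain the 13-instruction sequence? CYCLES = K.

  cy0 -> i0/i1 (sll.ALU+bne.BR) dual
  cy1 -> i2 (xor.ALU) RAW r5
  cy2 -> i3 (ld.MEM) RAW r3
  cy3 -> i4 (and.ALU) RAW r5
  cy4 -> i5/i6 (add.ALU+sll.ALU) dual
  cy5 -> i7/i8 (sll.ALU+mul.MUL) dual
  cy6 -> i9/i10 (st.MEM+blt.BR) dual
  cy7 -> i11 (ld.MEM) no-port MEM/MUL
  cy8 -> i12 (mul.MUL) tail

CYCLES = 9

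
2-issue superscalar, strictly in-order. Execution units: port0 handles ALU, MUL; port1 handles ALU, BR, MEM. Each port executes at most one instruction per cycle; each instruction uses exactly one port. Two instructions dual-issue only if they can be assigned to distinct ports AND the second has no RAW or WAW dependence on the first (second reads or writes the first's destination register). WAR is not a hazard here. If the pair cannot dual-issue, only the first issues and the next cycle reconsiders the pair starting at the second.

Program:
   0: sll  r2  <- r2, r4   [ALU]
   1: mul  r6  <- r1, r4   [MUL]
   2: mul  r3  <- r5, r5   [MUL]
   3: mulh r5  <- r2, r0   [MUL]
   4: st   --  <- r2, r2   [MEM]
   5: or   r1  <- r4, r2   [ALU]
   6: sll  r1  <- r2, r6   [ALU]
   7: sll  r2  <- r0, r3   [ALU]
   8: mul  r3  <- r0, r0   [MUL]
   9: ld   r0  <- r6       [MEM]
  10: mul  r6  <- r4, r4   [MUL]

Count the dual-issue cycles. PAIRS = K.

PAIRS = 4

t=0 i0/i1:sll+mul ; dual
t=1 i2:mul ; no-port MUL/MUL
t=2 i3/i4:mulh+st ; dual
t=3 i5:or ; WAW r1
t=4 i6/i7:sll+sll ; dual
t=5 i8/i9:mul+ld ; dual
t=6 i10:mul ; tail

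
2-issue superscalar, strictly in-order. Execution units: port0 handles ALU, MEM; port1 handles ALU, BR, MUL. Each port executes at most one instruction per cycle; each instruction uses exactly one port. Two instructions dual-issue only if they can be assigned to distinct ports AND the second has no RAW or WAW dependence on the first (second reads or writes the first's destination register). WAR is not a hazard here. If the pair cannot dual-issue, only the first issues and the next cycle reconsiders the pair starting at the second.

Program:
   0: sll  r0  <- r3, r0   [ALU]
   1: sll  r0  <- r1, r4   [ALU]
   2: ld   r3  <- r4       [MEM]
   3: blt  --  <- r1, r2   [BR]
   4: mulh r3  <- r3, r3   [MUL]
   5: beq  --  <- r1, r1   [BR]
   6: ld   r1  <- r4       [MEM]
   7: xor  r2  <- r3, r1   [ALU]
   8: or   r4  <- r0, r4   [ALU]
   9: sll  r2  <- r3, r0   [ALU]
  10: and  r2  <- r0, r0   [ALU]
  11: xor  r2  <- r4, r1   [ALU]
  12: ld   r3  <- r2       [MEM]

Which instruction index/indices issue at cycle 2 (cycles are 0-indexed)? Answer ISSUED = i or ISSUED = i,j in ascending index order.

c0: i0 sll.ALU  WAW r0
c1: i1/i2 sll.ALU/ld.MEM  pair
c2: i3 blt.BR  no-port BR/MUL
c3: i4 mulh.MUL  no-port MUL/BR
c4: i5/i6 beq.BR/ld.MEM  pair
c5: i7/i8 xor.ALU/or.ALU  pair
c6: i9 sll.ALU  WAW r2
c7: i10 and.ALU  WAW r2
c8: i11 xor.ALU  RAW r2
c9: i12 ld.MEM  tail

ISSUED = 3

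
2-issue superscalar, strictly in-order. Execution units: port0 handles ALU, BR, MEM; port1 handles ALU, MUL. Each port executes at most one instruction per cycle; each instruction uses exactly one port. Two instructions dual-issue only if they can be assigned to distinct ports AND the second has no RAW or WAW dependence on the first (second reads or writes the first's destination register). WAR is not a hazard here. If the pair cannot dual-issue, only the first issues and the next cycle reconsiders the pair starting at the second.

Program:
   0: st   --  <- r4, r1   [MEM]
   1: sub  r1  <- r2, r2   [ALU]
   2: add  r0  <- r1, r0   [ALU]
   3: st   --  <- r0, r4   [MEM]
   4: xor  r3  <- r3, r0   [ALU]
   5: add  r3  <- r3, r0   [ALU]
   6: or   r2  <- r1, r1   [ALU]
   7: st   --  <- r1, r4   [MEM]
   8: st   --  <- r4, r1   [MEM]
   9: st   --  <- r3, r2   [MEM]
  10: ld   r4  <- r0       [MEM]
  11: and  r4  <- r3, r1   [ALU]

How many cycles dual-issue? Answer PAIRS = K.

[0] i0/i1  st+sub  -- pair
[1] i2  add  -- RAW r0
[2] i3/i4  st+xor  -- pair
[3] i5/i6  add+or  -- pair
[4] i7  st  -- no-port MEM/MEM
[5] i8  st  -- no-port MEM/MEM
[6] i9  st  -- no-port MEM/MEM
[7] i10  ld  -- WAW r4
[8] i11  and  -- tail

PAIRS = 3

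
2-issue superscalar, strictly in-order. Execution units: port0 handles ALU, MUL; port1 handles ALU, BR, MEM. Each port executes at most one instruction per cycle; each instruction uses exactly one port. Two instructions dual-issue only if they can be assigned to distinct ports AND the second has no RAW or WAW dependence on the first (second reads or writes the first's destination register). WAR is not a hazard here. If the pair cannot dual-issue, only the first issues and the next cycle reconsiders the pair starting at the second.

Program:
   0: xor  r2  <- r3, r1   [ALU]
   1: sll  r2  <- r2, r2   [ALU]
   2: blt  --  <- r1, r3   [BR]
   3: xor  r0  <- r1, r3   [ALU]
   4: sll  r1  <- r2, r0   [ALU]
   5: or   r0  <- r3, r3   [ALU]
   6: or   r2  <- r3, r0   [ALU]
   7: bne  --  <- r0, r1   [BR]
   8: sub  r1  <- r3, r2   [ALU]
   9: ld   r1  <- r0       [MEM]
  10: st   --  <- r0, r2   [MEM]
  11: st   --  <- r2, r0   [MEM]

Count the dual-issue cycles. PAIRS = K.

0. xor @i0  | RAW+WAW r2
1. sll+blt @i1+i2  | 2-wide
2. xor @i3  | RAW r0
3. sll+or @i4+i5  | 2-wide
4. or+bne @i6+i7  | 2-wide
5. sub @i8  | WAW r1
6. ld @i9  | no-port MEM/MEM
7. st @i10  | no-port MEM/MEM
8. st @i11  | tail

PAIRS = 3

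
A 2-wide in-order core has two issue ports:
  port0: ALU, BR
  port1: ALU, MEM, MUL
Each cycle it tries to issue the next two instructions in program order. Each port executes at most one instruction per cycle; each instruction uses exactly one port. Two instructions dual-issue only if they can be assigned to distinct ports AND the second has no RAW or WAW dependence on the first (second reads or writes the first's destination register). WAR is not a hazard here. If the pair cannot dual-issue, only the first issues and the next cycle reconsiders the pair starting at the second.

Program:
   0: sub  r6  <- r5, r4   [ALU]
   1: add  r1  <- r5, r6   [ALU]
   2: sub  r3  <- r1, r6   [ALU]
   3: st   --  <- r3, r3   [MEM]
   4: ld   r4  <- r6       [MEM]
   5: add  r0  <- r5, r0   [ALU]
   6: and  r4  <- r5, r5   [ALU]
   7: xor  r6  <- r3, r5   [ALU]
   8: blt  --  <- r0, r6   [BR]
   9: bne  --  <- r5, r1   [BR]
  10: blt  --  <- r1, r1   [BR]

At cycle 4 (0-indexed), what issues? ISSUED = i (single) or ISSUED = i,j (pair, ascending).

ISSUED = 4,5

t=0 i0:sub.ALU ; RAW r6
t=1 i1:add.ALU ; RAW r1
t=2 i2:sub.ALU ; RAW r3
t=3 i3:st.MEM ; no-port MEM/MEM
t=4 i4&i5:ld.MEM+add.ALU ; pair
t=5 i6&i7:and.ALU+xor.ALU ; pair
t=6 i8:blt.BR ; no-port BR/BR
t=7 i9:bne.BR ; no-port BR/BR
t=8 i10:blt.BR ; tail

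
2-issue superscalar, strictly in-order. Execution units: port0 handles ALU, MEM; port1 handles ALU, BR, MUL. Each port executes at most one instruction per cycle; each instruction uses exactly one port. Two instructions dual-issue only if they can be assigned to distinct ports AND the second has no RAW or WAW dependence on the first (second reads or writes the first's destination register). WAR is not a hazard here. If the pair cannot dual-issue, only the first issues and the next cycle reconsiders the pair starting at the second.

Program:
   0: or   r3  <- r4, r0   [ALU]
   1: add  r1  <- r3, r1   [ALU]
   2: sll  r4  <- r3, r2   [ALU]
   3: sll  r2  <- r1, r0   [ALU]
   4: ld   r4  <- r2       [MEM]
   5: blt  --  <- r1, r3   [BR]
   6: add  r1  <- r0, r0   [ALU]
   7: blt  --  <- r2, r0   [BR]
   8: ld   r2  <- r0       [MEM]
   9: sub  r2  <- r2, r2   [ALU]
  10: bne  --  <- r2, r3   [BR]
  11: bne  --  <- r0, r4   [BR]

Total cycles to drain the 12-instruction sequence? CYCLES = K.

  cy0 -> i0 (or) RAW r3
  cy1 -> i1/i2 (add;sll) dual
  cy2 -> i3 (sll) RAW r2
  cy3 -> i4/i5 (ld;blt) dual
  cy4 -> i6/i7 (add;blt) dual
  cy5 -> i8 (ld) RAW+WAW r2
  cy6 -> i9 (sub) RAW r2
  cy7 -> i10 (bne) no-port BR/BR
  cy8 -> i11 (bne) tail

CYCLES = 9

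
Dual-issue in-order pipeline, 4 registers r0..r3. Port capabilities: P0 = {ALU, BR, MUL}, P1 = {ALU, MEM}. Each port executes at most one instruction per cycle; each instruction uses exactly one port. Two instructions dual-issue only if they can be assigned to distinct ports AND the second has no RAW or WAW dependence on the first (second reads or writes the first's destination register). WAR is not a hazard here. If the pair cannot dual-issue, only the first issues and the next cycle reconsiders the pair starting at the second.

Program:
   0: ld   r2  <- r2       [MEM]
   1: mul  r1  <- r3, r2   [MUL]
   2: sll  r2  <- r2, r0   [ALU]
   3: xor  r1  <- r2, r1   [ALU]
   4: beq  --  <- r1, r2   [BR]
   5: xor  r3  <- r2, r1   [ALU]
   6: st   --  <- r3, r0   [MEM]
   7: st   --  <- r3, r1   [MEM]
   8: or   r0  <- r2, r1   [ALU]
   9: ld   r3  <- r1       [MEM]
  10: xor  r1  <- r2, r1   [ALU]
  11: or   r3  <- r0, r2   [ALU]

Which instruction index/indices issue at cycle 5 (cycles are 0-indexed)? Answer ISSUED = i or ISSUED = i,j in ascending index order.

c0: i0 ld.MEM  RAW r2
c1: i1/i2 mul.MUL;sll.ALU  2-wide
c2: i3 xor.ALU  RAW r1
c3: i4/i5 beq.BR;xor.ALU  2-wide
c4: i6 st.MEM  no-port MEM/MEM
c5: i7/i8 st.MEM;or.ALU  2-wide
c6: i9/i10 ld.MEM;xor.ALU  2-wide
c7: i11 or.ALU  tail

ISSUED = 7,8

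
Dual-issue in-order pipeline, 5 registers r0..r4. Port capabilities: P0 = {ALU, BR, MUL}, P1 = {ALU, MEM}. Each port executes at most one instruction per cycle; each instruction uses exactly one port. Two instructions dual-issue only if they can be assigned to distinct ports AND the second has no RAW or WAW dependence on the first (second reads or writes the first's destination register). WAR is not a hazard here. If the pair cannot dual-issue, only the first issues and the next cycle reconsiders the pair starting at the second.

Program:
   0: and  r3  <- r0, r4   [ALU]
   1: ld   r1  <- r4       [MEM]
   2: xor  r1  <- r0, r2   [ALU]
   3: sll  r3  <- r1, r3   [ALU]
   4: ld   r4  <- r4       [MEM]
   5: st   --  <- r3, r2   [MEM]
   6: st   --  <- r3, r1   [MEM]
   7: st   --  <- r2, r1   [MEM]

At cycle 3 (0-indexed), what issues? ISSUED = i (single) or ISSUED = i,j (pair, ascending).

ISSUED = 5

  cy0 -> i0,i1 (and/ld) dual
  cy1 -> i2 (xor) RAW r1
  cy2 -> i3,i4 (sll/ld) dual
  cy3 -> i5 (st) no-port MEM/MEM
  cy4 -> i6 (st) no-port MEM/MEM
  cy5 -> i7 (st) tail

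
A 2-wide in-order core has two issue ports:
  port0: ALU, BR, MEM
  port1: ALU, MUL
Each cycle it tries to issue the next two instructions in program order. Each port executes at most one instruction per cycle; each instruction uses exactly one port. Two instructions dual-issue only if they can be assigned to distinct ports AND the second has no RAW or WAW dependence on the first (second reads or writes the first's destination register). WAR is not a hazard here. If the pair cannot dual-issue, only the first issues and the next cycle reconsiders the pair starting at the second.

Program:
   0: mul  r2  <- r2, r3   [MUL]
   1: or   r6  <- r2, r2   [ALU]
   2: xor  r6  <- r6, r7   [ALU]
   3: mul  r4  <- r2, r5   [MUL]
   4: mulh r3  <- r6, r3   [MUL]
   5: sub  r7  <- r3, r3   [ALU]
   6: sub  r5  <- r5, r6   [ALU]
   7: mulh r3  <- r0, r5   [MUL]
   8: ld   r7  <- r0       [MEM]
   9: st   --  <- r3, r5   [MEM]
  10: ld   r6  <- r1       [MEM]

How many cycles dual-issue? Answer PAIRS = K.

PAIRS = 3

c0: i0 mul.MUL  RAW r2
c1: i1 or.ALU  RAW+WAW r6
c2: i2&i3 xor.ALU;mul.MUL  pair
c3: i4 mulh.MUL  RAW r3
c4: i5&i6 sub.ALU;sub.ALU  pair
c5: i7&i8 mulh.MUL;ld.MEM  pair
c6: i9 st.MEM  no-port MEM/MEM
c7: i10 ld.MEM  tail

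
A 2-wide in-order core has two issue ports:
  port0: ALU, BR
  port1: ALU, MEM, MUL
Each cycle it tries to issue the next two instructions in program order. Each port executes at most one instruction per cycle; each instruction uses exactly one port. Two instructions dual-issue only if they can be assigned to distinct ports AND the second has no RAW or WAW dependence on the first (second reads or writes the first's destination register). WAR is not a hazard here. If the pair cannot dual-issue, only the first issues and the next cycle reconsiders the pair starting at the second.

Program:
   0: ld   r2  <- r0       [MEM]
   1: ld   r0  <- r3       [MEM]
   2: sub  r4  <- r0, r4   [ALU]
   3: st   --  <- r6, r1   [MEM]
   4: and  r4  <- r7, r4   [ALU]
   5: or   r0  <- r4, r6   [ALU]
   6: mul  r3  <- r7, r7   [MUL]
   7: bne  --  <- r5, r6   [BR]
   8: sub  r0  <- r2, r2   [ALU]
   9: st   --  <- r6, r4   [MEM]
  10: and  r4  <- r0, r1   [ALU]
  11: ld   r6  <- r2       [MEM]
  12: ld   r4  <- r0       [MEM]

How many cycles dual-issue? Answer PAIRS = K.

PAIRS = 4

[0] i0  ld.MEM  -- no-port MEM/MEM
[1] i1  ld.MEM  -- RAW r0
[2] i2+i3  sub.ALU;st.MEM  -- dual
[3] i4  and.ALU  -- RAW r4
[4] i5+i6  or.ALU;mul.MUL  -- dual
[5] i7+i8  bne.BR;sub.ALU  -- dual
[6] i9+i10  st.MEM;and.ALU  -- dual
[7] i11  ld.MEM  -- no-port MEM/MEM
[8] i12  ld.MEM  -- tail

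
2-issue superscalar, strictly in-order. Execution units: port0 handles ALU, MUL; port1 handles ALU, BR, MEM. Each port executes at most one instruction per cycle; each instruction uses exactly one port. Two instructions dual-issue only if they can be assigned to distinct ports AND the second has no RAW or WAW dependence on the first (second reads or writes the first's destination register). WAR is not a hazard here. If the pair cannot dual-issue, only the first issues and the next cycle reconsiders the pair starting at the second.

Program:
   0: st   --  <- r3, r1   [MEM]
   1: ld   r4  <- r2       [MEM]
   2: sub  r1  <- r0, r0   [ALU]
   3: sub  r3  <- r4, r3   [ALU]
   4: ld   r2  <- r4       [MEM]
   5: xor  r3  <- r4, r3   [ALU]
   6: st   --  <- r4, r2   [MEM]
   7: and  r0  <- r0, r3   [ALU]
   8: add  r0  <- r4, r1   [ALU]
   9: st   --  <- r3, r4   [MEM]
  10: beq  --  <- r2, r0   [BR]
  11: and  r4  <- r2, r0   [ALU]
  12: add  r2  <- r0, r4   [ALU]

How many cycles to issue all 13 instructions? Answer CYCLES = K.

CYCLES = 8

0. st.MEM @i0  | no-port MEM/MEM
1. ld.MEM/sub.ALU @i1,i2  | pair
2. sub.ALU/ld.MEM @i3,i4  | pair
3. xor.ALU/st.MEM @i5,i6  | pair
4. and.ALU @i7  | WAW r0
5. add.ALU/st.MEM @i8,i9  | pair
6. beq.BR/and.ALU @i10,i11  | pair
7. add.ALU @i12  | tail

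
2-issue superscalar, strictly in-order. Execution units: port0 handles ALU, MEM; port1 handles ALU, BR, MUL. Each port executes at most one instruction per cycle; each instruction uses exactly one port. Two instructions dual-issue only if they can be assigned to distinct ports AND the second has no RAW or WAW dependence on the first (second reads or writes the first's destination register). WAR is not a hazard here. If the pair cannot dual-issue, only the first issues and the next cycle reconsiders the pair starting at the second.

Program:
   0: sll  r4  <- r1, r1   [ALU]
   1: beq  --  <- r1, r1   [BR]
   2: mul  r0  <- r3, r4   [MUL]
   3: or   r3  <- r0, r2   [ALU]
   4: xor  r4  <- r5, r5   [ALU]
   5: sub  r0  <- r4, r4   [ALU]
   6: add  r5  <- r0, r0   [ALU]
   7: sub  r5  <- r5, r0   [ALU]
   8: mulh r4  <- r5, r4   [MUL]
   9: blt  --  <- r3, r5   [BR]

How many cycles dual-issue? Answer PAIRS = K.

#0 head=0: sll/beq i0/i1 2-wide
#1 head=2: mul i2 RAW r0
#2 head=3: or/xor i3/i4 2-wide
#3 head=5: sub i5 RAW r0
#4 head=6: add i6 RAW+WAW r5
#5 head=7: sub i7 RAW r5
#6 head=8: mulh i8 no-port MUL/BR
#7 head=9: blt i9 tail

PAIRS = 2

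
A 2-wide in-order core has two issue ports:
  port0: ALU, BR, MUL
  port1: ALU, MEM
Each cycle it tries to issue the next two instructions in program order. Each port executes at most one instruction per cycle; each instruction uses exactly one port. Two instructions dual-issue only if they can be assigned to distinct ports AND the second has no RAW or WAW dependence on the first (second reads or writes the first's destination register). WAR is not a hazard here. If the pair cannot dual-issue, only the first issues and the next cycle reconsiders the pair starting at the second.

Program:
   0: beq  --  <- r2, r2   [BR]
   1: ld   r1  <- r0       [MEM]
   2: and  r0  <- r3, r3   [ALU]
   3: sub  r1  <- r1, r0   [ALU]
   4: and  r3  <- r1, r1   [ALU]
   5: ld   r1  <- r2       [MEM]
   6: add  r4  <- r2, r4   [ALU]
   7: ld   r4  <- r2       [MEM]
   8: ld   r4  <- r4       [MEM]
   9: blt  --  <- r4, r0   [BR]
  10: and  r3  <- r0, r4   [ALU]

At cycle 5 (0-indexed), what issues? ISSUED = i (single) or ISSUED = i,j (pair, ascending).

  cy0 -> i0/i1 (beq.BR;ld.MEM) dual
  cy1 -> i2 (and.ALU) RAW r0
  cy2 -> i3 (sub.ALU) RAW r1
  cy3 -> i4/i5 (and.ALU;ld.MEM) dual
  cy4 -> i6 (add.ALU) WAW r4
  cy5 -> i7 (ld.MEM) no-port MEM/MEM
  cy6 -> i8 (ld.MEM) RAW r4
  cy7 -> i9/i10 (blt.BR;and.ALU) dual

ISSUED = 7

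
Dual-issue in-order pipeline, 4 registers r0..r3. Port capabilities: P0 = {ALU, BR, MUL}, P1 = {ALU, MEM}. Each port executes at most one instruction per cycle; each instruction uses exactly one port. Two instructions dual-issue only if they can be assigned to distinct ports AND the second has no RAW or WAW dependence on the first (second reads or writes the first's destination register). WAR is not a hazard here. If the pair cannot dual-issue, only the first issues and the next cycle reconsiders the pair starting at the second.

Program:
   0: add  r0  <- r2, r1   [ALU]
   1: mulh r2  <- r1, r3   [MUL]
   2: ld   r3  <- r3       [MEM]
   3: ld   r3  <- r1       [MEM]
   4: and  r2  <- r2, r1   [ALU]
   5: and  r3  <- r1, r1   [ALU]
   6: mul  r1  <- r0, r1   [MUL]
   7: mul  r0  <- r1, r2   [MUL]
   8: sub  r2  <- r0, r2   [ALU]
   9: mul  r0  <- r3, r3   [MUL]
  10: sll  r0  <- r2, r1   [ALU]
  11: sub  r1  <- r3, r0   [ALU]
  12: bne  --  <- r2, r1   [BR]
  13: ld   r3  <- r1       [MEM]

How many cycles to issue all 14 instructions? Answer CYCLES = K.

CYCLES = 9

0. add.ALU mulh.MUL @i0+i1  | 2-wide
1. ld.MEM @i2  | no-port MEM/MEM
2. ld.MEM and.ALU @i3+i4  | 2-wide
3. and.ALU mul.MUL @i5+i6  | 2-wide
4. mul.MUL @i7  | RAW r0
5. sub.ALU mul.MUL @i8+i9  | 2-wide
6. sll.ALU @i10  | RAW r0
7. sub.ALU @i11  | RAW r1
8. bne.BR ld.MEM @i12+i13  | 2-wide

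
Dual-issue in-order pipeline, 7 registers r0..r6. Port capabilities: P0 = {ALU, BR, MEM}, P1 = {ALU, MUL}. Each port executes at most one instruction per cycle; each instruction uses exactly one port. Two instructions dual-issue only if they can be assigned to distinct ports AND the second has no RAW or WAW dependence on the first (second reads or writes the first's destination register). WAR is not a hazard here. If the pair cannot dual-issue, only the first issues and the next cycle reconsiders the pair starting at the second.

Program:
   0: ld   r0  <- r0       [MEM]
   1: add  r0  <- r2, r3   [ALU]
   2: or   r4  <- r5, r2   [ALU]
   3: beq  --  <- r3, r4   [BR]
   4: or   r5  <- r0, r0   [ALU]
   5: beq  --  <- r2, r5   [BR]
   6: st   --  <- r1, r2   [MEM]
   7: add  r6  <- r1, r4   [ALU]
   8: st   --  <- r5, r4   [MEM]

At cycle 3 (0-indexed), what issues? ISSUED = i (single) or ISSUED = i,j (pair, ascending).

ISSUED = 5

t=0 i0:ld.MEM ; WAW r0
t=1 i1,i2:add.ALU+or.ALU ; dual
t=2 i3,i4:beq.BR+or.ALU ; dual
t=3 i5:beq.BR ; no-port BR/MEM
t=4 i6,i7:st.MEM+add.ALU ; dual
t=5 i8:st.MEM ; tail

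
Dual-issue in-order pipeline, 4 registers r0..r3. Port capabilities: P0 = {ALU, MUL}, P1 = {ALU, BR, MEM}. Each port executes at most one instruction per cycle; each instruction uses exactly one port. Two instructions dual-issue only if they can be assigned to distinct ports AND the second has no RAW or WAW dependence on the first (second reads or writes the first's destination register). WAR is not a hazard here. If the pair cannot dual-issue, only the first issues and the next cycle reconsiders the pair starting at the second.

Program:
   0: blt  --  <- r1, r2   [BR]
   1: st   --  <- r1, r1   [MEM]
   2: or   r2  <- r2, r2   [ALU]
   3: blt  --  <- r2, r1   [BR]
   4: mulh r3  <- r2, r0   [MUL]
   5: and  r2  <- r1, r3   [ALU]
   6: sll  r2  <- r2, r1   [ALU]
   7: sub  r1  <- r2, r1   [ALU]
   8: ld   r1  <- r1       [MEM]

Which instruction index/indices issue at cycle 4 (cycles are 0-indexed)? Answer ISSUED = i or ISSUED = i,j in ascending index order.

ISSUED = 6

  cy0 -> i0 (blt) no-port BR/MEM
  cy1 -> i1&i2 (st or) pair
  cy2 -> i3&i4 (blt mulh) pair
  cy3 -> i5 (and) RAW+WAW r2
  cy4 -> i6 (sll) RAW r2
  cy5 -> i7 (sub) RAW+WAW r1
  cy6 -> i8 (ld) tail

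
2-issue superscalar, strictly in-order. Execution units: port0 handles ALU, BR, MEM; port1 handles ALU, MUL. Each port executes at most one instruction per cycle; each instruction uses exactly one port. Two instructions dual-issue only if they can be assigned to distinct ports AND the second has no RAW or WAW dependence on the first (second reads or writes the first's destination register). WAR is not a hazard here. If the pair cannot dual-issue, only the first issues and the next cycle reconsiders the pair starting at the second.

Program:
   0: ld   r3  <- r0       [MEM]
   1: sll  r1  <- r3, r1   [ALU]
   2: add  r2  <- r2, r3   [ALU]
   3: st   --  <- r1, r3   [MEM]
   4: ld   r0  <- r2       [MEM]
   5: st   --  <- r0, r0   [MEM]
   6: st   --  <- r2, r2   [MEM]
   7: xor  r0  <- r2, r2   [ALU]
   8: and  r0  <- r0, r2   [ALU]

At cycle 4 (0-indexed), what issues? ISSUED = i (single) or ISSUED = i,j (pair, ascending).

c0: i0 ld.MEM  RAW r3
c1: i1,i2 sll.ALU/add.ALU  2-wide
c2: i3 st.MEM  no-port MEM/MEM
c3: i4 ld.MEM  no-port MEM/MEM
c4: i5 st.MEM  no-port MEM/MEM
c5: i6,i7 st.MEM/xor.ALU  2-wide
c6: i8 and.ALU  tail

ISSUED = 5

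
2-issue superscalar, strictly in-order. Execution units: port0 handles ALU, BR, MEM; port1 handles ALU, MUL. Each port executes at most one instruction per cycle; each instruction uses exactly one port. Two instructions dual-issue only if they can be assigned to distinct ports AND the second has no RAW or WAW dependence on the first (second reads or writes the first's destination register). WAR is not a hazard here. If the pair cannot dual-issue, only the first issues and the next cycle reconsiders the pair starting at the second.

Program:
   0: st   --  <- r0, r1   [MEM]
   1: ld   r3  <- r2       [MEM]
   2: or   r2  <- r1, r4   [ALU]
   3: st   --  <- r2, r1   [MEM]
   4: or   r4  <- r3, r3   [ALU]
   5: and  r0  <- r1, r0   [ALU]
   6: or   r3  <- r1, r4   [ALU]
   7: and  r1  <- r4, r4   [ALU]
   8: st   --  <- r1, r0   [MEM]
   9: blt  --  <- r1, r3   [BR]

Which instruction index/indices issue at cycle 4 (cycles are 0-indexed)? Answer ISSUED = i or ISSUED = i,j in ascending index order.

ISSUED = 7

t=0 i0:st ; no-port MEM/MEM
t=1 i1/i2:ld or ; pair
t=2 i3/i4:st or ; pair
t=3 i5/i6:and or ; pair
t=4 i7:and ; RAW r1
t=5 i8:st ; no-port MEM/BR
t=6 i9:blt ; tail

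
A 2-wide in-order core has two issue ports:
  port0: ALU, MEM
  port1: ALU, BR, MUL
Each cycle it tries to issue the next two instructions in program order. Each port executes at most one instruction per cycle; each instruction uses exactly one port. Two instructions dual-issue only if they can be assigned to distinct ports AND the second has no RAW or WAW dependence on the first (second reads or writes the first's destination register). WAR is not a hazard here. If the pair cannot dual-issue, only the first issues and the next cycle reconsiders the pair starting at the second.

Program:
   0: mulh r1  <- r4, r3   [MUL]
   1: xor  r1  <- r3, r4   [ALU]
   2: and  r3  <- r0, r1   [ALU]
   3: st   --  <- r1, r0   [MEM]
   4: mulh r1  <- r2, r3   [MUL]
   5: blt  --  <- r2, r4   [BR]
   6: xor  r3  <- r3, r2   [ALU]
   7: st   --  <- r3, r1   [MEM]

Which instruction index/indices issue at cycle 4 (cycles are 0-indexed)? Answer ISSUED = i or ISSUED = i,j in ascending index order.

ISSUED = 5,6

#0 head=0: mulh.MUL i0 WAW r1
#1 head=1: xor.ALU i1 RAW r1
#2 head=2: and.ALU st.MEM i2,i3 pair
#3 head=4: mulh.MUL i4 no-port MUL/BR
#4 head=5: blt.BR xor.ALU i5,i6 pair
#5 head=7: st.MEM i7 tail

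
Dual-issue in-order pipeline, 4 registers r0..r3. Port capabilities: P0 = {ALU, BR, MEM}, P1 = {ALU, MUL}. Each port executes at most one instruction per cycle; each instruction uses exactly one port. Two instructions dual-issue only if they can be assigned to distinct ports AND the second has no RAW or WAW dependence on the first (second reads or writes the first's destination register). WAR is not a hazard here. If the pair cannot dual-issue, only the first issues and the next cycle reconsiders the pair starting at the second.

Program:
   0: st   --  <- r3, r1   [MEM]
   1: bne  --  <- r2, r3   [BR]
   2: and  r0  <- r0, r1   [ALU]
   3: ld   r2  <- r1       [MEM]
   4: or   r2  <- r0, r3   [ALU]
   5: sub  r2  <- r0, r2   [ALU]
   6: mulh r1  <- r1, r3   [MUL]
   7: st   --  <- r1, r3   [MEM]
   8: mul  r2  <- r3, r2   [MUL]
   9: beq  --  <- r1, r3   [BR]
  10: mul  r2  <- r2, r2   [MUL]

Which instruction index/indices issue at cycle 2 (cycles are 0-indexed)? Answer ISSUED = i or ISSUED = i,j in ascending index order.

ISSUED = 3

  cy0 -> i0 (st.MEM) no-port MEM/BR
  cy1 -> i1/i2 (bne.BR/and.ALU) 2-wide
  cy2 -> i3 (ld.MEM) WAW r2
  cy3 -> i4 (or.ALU) RAW+WAW r2
  cy4 -> i5/i6 (sub.ALU/mulh.MUL) 2-wide
  cy5 -> i7/i8 (st.MEM/mul.MUL) 2-wide
  cy6 -> i9/i10 (beq.BR/mul.MUL) 2-wide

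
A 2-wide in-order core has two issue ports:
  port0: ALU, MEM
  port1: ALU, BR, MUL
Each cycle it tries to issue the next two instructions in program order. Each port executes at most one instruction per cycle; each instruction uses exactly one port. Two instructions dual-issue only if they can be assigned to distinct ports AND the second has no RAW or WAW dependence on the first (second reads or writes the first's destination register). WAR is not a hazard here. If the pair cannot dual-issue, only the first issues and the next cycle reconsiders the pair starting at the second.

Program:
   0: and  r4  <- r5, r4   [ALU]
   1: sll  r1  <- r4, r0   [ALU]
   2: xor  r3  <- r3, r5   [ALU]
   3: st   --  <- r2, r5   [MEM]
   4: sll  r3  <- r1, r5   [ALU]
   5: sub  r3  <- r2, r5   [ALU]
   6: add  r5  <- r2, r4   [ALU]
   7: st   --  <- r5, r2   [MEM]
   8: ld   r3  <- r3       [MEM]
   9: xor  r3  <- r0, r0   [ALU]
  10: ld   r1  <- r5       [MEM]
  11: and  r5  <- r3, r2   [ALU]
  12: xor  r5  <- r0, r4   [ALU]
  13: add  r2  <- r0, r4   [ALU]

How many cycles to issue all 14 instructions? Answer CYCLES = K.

CYCLES = 9

  cy0 -> i0 (and) RAW r4
  cy1 -> i1,i2 (sll xor) pair
  cy2 -> i3,i4 (st sll) pair
  cy3 -> i5,i6 (sub add) pair
  cy4 -> i7 (st) no-port MEM/MEM
  cy5 -> i8 (ld) WAW r3
  cy6 -> i9,i10 (xor ld) pair
  cy7 -> i11 (and) WAW r5
  cy8 -> i12,i13 (xor add) pair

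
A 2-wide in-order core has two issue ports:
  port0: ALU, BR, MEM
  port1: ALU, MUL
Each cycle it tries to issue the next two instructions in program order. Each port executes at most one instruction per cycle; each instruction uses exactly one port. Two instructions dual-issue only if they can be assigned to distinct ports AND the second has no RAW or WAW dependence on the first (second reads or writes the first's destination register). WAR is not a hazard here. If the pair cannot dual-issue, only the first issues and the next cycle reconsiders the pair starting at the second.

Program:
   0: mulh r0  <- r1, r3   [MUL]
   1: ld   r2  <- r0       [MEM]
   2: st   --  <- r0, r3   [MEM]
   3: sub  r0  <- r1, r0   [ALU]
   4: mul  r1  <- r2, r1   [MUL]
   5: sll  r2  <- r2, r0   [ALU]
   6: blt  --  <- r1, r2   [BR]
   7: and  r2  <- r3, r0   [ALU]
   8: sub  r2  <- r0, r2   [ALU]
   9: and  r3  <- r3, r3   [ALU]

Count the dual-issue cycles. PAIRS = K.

PAIRS = 4

#0 head=0: mulh i0 RAW r0
#1 head=1: ld i1 no-port MEM/MEM
#2 head=2: st/sub i2/i3 pair
#3 head=4: mul/sll i4/i5 pair
#4 head=6: blt/and i6/i7 pair
#5 head=8: sub/and i8/i9 pair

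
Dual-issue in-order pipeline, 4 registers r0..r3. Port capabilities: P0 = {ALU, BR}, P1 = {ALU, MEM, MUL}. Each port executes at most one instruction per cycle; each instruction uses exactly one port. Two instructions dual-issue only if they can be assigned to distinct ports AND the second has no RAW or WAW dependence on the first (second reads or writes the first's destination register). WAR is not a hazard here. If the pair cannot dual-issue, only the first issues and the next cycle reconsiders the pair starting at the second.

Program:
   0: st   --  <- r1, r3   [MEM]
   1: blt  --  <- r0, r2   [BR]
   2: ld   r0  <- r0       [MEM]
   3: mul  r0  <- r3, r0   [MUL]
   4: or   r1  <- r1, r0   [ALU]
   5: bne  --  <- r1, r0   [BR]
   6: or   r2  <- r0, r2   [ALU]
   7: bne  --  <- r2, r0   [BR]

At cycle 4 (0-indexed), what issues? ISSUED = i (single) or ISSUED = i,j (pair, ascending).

ISSUED = 5,6

#0 head=0: st+blt i0,i1 2-wide
#1 head=2: ld i2 no-port MEM/MUL
#2 head=3: mul i3 RAW r0
#3 head=4: or i4 RAW r1
#4 head=5: bne+or i5,i6 2-wide
#5 head=7: bne i7 tail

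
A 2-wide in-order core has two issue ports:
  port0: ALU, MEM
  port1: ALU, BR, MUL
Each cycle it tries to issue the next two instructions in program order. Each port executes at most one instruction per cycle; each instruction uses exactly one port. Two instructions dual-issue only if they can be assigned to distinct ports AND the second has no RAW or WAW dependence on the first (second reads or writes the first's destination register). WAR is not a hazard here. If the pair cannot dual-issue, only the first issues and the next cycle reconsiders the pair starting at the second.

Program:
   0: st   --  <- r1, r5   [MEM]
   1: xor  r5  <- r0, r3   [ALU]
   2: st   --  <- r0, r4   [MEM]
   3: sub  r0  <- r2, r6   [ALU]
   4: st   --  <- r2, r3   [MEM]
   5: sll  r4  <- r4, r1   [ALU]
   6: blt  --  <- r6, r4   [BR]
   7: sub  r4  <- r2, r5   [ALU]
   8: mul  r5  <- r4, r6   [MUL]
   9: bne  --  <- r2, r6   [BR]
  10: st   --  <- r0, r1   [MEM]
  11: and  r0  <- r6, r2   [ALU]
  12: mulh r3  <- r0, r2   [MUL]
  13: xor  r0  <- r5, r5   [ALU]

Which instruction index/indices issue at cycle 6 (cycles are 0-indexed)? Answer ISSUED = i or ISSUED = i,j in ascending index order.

ISSUED = 11

0. st;xor @i0&i1  | pair
1. st;sub @i2&i3  | pair
2. st;sll @i4&i5  | pair
3. blt;sub @i6&i7  | pair
4. mul @i8  | no-port MUL/BR
5. bne;st @i9&i10  | pair
6. and @i11  | RAW r0
7. mulh;xor @i12&i13  | pair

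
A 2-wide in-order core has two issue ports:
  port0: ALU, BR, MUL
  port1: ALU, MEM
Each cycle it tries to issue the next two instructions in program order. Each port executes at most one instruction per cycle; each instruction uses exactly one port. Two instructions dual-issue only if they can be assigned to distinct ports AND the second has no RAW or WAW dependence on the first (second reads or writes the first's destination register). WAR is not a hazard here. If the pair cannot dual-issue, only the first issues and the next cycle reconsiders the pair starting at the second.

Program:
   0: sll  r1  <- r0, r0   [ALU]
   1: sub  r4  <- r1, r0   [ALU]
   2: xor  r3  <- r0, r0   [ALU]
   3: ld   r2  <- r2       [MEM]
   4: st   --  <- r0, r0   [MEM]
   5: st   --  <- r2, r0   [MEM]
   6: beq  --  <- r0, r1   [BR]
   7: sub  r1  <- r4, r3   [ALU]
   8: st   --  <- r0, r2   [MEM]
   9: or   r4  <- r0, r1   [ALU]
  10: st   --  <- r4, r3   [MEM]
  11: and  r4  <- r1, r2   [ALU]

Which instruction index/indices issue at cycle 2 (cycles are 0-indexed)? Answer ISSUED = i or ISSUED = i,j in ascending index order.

ISSUED = 3

[0] i0  sll.ALU  -- RAW r1
[1] i1,i2  sub.ALU/xor.ALU  -- pair
[2] i3  ld.MEM  -- no-port MEM/MEM
[3] i4  st.MEM  -- no-port MEM/MEM
[4] i5,i6  st.MEM/beq.BR  -- pair
[5] i7,i8  sub.ALU/st.MEM  -- pair
[6] i9  or.ALU  -- RAW r4
[7] i10,i11  st.MEM/and.ALU  -- pair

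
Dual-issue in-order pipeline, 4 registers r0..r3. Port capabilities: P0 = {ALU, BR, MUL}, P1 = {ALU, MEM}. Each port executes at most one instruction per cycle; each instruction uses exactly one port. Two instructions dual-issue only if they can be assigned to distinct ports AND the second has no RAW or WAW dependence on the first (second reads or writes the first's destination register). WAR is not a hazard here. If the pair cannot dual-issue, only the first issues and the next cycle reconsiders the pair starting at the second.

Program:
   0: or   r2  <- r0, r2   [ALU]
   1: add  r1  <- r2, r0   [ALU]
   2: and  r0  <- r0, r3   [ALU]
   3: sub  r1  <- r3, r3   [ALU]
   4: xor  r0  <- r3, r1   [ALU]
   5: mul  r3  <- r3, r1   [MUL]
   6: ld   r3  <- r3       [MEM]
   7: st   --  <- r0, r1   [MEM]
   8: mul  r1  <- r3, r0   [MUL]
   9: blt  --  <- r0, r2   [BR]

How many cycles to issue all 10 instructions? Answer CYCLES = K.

  cy0 -> i0 (or) RAW r2
  cy1 -> i1&i2 (add;and) dual
  cy2 -> i3 (sub) RAW r1
  cy3 -> i4&i5 (xor;mul) dual
  cy4 -> i6 (ld) no-port MEM/MEM
  cy5 -> i7&i8 (st;mul) dual
  cy6 -> i9 (blt) tail

CYCLES = 7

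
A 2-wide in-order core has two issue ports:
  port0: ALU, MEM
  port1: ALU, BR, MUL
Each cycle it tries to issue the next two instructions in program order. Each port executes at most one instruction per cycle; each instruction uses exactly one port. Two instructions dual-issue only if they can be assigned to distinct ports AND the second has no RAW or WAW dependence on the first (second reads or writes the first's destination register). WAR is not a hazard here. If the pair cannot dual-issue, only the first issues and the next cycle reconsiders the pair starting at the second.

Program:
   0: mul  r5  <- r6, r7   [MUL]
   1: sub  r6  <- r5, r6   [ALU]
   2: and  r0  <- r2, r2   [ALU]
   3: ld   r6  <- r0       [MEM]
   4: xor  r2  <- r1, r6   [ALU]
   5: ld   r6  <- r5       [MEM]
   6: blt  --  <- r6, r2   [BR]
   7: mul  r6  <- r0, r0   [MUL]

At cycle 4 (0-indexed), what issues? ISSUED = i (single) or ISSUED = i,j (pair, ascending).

ISSUED = 6

t=0 i0:mul.MUL ; RAW r5
t=1 i1+i2:sub.ALU+and.ALU ; 2-wide
t=2 i3:ld.MEM ; RAW r6
t=3 i4+i5:xor.ALU+ld.MEM ; 2-wide
t=4 i6:blt.BR ; no-port BR/MUL
t=5 i7:mul.MUL ; tail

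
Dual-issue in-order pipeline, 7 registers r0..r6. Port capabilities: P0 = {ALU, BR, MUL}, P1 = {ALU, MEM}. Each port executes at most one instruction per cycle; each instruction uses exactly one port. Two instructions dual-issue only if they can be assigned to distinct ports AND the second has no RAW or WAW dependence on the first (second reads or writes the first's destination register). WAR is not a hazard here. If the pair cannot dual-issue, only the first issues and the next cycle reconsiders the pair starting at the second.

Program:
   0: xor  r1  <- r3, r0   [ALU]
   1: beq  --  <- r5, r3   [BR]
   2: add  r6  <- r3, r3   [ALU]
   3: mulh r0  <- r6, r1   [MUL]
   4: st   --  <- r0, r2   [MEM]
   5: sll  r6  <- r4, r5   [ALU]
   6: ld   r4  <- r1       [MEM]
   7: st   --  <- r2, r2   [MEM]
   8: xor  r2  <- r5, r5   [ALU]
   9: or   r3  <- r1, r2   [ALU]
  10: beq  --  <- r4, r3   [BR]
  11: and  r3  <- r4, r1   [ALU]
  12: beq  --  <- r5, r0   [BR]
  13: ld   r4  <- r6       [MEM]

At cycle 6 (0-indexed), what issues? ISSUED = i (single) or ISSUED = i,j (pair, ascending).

ISSUED = 9

0. xor.ALU/beq.BR @i0&i1  | dual
1. add.ALU @i2  | RAW r6
2. mulh.MUL @i3  | RAW r0
3. st.MEM/sll.ALU @i4&i5  | dual
4. ld.MEM @i6  | no-port MEM/MEM
5. st.MEM/xor.ALU @i7&i8  | dual
6. or.ALU @i9  | RAW r3
7. beq.BR/and.ALU @i10&i11  | dual
8. beq.BR/ld.MEM @i12&i13  | dual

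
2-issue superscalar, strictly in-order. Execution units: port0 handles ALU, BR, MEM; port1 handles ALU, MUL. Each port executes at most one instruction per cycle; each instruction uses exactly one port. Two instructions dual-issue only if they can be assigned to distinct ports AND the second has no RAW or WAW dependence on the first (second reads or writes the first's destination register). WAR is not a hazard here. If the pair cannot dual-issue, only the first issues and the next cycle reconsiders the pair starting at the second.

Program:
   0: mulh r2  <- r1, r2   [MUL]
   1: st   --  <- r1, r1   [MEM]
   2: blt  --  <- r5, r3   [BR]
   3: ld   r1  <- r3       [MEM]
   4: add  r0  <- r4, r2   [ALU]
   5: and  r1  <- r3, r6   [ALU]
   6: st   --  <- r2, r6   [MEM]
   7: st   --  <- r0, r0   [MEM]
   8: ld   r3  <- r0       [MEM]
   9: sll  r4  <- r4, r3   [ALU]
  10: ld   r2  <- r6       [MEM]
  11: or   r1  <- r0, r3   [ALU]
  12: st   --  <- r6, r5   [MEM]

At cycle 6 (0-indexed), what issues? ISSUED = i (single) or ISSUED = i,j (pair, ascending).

0. mulh st @i0,i1  | 2-wide
1. blt @i2  | no-port BR/MEM
2. ld add @i3,i4  | 2-wide
3. and st @i5,i6  | 2-wide
4. st @i7  | no-port MEM/MEM
5. ld @i8  | RAW r3
6. sll ld @i9,i10  | 2-wide
7. or st @i11,i12  | 2-wide

ISSUED = 9,10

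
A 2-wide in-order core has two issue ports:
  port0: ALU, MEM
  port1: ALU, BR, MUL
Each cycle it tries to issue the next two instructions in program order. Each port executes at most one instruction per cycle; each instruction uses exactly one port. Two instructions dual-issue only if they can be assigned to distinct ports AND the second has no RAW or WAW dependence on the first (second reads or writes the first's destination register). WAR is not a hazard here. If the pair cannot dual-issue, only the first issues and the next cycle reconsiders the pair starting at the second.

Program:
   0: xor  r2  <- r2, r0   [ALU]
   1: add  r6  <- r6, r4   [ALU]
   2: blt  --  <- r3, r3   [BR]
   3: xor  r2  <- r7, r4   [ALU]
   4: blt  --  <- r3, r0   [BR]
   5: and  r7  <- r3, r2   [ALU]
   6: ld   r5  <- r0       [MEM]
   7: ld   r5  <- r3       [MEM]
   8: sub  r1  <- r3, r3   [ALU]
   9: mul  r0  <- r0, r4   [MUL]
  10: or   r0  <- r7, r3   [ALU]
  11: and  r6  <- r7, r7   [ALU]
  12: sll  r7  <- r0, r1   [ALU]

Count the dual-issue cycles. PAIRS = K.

t=0 i0/i1:xor;add ; dual
t=1 i2/i3:blt;xor ; dual
t=2 i4/i5:blt;and ; dual
t=3 i6:ld ; no-port MEM/MEM
t=4 i7/i8:ld;sub ; dual
t=5 i9:mul ; WAW r0
t=6 i10/i11:or;and ; dual
t=7 i12:sll ; tail

PAIRS = 5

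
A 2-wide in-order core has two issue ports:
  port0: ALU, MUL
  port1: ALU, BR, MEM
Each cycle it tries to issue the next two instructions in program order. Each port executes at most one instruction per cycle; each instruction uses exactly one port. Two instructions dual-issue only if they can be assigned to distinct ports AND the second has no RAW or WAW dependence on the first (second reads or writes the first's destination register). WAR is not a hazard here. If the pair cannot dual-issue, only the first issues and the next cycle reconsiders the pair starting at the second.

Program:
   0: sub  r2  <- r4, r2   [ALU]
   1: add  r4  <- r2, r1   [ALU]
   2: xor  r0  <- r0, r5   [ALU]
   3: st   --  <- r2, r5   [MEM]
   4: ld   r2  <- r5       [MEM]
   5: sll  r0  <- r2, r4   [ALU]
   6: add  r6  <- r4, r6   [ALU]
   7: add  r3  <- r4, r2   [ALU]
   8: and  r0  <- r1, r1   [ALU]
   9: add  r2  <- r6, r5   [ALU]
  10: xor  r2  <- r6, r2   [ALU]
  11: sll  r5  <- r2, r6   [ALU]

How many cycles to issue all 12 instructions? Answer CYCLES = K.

CYCLES = 9

  cy0 -> i0 (sub.ALU) RAW r2
  cy1 -> i1+i2 (add.ALU/xor.ALU) dual
  cy2 -> i3 (st.MEM) no-port MEM/MEM
  cy3 -> i4 (ld.MEM) RAW r2
  cy4 -> i5+i6 (sll.ALU/add.ALU) dual
  cy5 -> i7+i8 (add.ALU/and.ALU) dual
  cy6 -> i9 (add.ALU) RAW+WAW r2
  cy7 -> i10 (xor.ALU) RAW r2
  cy8 -> i11 (sll.ALU) tail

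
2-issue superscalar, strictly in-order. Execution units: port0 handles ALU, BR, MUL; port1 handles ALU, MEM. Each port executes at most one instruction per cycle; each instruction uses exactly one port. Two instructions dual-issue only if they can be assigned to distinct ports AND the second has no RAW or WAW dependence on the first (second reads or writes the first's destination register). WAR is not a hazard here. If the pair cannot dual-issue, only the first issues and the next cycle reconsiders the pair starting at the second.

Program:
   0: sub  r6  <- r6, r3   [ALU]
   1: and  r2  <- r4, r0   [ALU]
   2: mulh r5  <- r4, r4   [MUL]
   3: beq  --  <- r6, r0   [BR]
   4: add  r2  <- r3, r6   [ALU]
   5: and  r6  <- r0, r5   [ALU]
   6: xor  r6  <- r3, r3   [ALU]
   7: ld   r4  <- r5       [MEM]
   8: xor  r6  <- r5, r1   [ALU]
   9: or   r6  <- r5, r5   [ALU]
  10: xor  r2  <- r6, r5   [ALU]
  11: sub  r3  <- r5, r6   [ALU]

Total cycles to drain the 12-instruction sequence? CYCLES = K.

[0] i0/i1  sub and  -- 2-wide
[1] i2  mulh  -- no-port MUL/BR
[2] i3/i4  beq add  -- 2-wide
[3] i5  and  -- WAW r6
[4] i6/i7  xor ld  -- 2-wide
[5] i8  xor  -- WAW r6
[6] i9  or  -- RAW r6
[7] i10/i11  xor sub  -- 2-wide

CYCLES = 8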